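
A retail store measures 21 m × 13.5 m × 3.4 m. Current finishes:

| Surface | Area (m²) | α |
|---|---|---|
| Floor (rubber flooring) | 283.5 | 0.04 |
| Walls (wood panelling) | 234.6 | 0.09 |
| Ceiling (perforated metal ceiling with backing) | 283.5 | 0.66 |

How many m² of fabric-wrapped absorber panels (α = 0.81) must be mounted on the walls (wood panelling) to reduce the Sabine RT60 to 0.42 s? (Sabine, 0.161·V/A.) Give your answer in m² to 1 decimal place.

A₁ = Σ Sᵢαᵢ = 283.5·0.04 + 234.6·0.09 + 283.5·0.66 = 219.564 sabins.
V = 963.9 m³. Target absorption A₂ = 0.161 × 963.9 / 0.42 = 369.495 sabins.
ΔA needed = 369.495 − 219.564 = 149.931 sabins.
Each m² of panel replacing the walls (wood panelling) adds (0.81 − 0.09) = 0.72 sabins.
Area = ΔA/Δα = 149.931/0.72 = 208.2 m².

208.2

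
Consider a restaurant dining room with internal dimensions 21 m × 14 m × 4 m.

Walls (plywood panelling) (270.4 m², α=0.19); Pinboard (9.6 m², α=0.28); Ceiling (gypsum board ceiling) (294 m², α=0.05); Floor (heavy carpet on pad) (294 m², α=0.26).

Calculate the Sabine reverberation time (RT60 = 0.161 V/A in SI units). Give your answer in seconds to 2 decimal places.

1.30 sec

Total absorption A = 270.4*0.19 + 9.6*0.28 + 294*0.05 + 294*0.26
  = 51.376 + 2.688 + 14.700 + 76.440 = 145.204 m² sabins.
V = 21·14·4 = 1176 m³.
RT60 = 0.161 · V / A = 0.161 × 1176 / 145.204 = 1.30 s.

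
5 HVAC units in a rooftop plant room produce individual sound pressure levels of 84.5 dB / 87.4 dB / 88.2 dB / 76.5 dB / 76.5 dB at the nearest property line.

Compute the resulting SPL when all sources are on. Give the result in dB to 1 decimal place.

Converting to relative power and adding: 10^(84.5/10) + 10^(87.4/10) + 10^(88.2/10) + 10^(76.5/10) + 10^(76.5/10) = 1.581e+09.
Back to dB: 10·log₁₀ Σ = 92.0 dB.

92.0 dB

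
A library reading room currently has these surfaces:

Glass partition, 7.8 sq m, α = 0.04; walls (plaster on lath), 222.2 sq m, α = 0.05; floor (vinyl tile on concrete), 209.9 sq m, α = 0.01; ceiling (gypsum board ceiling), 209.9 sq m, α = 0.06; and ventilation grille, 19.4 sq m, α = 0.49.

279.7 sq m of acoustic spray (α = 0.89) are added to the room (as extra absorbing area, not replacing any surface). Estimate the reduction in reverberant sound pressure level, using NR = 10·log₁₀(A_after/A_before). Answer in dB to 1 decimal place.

9.0 dB

Equivalent absorption area: A_before = 7.8*0.04 + 222.2*0.05 + 209.9*0.01 + 209.9*0.06 + 19.4*0.49 = 35.621 sq m.
Added absorption = 279.7 × 0.89 = 248.933 sabins.
A_after = 35.621 + 248.933 = 284.554 sabins.
NR = 10·log₁₀(284.554/35.621) = 9.0 dB.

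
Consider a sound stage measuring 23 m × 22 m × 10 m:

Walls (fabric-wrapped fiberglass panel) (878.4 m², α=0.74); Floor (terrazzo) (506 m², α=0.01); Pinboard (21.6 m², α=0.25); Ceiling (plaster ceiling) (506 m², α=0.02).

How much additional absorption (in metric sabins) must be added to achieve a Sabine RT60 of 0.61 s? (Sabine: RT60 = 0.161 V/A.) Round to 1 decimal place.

Equivalent absorption area: A₁ = 878.4*0.74 + 506*0.01 + 21.6*0.25 + 506*0.02 = 670.596 m².
Target A₂ = 0.161·5060/0.61 = 1335.508 sabins (V = 5060 m³).
Shortfall: 1335.508 − 670.596 = 664.9 sabins.

664.9 sabins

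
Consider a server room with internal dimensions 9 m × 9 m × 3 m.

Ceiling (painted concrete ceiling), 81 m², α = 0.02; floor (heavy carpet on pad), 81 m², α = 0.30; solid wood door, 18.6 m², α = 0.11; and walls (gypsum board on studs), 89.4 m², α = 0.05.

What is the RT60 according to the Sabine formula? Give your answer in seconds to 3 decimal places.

Total absorption A = 81×0.02 + 81×0.30 + 18.6×0.11 + 89.4×0.05
  = 1.620 + 24.300 + 2.046 + 4.470 = 32.436 m² sabins.
V = 9·9·3 = 243 m³.
Sabine: RT60 = 0.161 × 243 / 32.436 = 1.206 s.

1.206 s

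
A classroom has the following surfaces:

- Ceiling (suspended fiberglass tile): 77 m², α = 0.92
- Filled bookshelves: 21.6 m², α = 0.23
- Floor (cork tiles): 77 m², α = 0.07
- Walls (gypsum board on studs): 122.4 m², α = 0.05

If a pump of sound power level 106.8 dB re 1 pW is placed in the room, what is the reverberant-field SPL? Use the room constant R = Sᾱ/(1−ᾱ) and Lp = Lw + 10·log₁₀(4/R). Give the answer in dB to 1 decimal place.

91.9 dB

Σ(Sᵢαᵢ) = 77·0.92 + 21.6·0.23 + 77·0.07 + 122.4·0.05 = 87.318; total area S = 298.0 m².
ᾱ = 87.318/298.0 = 0.2930; R = Sᾱ/(1−ᾱ) = 87.318/(1−0.2930) = 123.505 m².
Lp = Lw + 10 log₁₀(4/R) = 106.8 -14.90 = 91.9 dB.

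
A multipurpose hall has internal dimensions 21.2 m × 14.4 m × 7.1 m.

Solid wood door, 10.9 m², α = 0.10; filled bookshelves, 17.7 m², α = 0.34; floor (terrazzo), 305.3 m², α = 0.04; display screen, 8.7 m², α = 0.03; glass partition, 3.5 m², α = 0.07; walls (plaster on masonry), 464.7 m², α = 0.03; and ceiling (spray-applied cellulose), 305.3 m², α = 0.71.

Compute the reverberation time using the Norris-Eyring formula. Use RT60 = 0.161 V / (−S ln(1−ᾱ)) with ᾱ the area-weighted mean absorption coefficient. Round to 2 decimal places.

Total surface area S = 10.9 + 17.7 + 305.3 + 8.7 + 3.5 + 464.7 + 305.3 = 1116.1 m².
Absorption A = 10.9·0.10 + 17.7·0.34 + 305.3·0.04 + 8.7·0.03 + 3.5·0.07 + 464.7·0.03 + 305.3·0.71 = 250.530 sabins.
ᾱ = 250.530 / 1116.1 = 0.2245.
−S·ln(1−ᾱ) = −1116.1 × ln(1 − 0.2245) = 283.765.
V = 21.2 × 14.4 × 7.1 = 2167.488 m³.
T = 0.161·V/[−S·ln(1−ᾱ)] = 0.161·2167.488/283.765 = 1.23 s.

1.23 s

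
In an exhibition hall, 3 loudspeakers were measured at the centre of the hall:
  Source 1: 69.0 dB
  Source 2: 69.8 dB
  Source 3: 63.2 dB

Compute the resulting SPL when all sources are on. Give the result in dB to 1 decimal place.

Σ 10^(Lᵢ/10) = 1.958e+07.
L_total = 10·log₁₀(1.958e+07) = 72.9 dB.

72.9 dB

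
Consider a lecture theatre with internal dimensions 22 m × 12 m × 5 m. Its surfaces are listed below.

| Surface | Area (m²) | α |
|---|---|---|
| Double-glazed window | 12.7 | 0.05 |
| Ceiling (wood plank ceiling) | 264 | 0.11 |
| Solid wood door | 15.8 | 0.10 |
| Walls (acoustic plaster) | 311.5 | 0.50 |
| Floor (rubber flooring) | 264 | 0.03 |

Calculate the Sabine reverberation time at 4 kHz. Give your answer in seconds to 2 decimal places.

Equivalent absorption area: A = 12.7*0.05 + 264*0.11 + 15.8*0.10 + 311.5*0.50 + 264*0.03 = 194.925 m².
Room volume: 1320 m³.
T = 0.161 V/A = 0.161·1320/194.925 = 1.09 s.

1.09 seconds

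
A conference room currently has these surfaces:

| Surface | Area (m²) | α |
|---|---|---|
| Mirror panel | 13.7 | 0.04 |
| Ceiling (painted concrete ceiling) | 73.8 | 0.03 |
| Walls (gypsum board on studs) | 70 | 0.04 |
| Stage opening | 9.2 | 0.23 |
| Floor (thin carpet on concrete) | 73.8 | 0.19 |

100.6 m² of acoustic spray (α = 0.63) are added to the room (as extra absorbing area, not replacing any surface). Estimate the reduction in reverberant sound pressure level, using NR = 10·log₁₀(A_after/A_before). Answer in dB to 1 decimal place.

A_before = Σ Sᵢαᵢ = 13.7×0.04 + 73.8×0.03 + 70×0.04 + 9.2×0.23 + 73.8×0.19 = 21.700 sabins.
Added absorption = 100.6 × 0.63 = 63.378 sabins.
New total A_after = 85.078 sabins.
Reduction = 10 log₁₀(A_after/A_before) = 10 log₁₀(3.9206) = 5.9 dB.

5.9 dB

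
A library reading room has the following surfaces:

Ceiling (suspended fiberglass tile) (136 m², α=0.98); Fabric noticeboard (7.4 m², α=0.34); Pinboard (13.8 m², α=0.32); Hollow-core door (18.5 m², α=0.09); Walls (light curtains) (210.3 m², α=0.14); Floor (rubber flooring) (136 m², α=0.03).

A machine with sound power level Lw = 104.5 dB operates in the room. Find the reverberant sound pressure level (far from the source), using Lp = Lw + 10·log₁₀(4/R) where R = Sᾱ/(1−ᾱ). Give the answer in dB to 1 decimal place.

A = 175.399 sabins; S = 522.0 m².
ᾱ = 175.399/522.0 = 0.3360; R = Sᾱ/(1−ᾱ) = 175.399/(1−0.3360) = 264.155 m².
Lp = 104.5 + 10·log₁₀(4/264.155) = 104.5 + (-18.20) = 86.3 dB.

86.3 dB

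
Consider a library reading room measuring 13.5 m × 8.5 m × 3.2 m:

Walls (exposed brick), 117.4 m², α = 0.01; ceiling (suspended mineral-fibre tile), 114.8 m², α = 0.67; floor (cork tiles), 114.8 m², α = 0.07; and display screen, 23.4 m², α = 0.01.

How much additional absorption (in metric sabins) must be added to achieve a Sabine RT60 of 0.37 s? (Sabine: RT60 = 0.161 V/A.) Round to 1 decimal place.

Summing Sᵢαᵢ: 1.174 + 76.916 + 8.036 + 0.234 → A₁ = 86.360 sabins.
Target A₂ = 0.161·367.2/0.37 = 159.782 sabins (V = 367.2 m³).
Additional absorption ΔA = 159.782 − 86.360 = 73.4 sabins.

73.4 sabins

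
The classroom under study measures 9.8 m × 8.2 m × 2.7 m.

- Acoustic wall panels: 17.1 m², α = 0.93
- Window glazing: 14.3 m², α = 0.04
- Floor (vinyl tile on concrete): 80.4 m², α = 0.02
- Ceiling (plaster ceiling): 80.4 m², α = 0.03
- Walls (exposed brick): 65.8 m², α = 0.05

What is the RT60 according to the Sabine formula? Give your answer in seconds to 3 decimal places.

Summing Sᵢαᵢ: 15.903 + 0.572 + 1.608 + 2.412 + 3.290 → A = 23.785 sabins.
V = 9.8·8.2·2.7 = 216.972 m³.
T = 0.161 V/A = 0.161·216.972/23.785 = 1.469 s.

1.469 seconds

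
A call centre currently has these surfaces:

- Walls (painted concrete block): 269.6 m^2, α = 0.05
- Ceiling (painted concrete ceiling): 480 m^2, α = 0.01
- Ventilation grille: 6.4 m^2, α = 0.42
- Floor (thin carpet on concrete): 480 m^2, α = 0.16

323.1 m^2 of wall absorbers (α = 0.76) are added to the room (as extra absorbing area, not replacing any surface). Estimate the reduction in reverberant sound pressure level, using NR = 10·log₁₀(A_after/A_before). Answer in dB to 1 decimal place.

Equivalent absorption area: A_before = 269.6×0.05 + 480×0.01 + 6.4×0.42 + 480×0.16 = 97.768 m^2.
Added absorption = 323.1 × 0.76 = 245.556 sabins.
New total A_after = 343.324 sabins.
NR = 10·log₁₀(343.324/97.768) = 5.5 dB.

5.5 dB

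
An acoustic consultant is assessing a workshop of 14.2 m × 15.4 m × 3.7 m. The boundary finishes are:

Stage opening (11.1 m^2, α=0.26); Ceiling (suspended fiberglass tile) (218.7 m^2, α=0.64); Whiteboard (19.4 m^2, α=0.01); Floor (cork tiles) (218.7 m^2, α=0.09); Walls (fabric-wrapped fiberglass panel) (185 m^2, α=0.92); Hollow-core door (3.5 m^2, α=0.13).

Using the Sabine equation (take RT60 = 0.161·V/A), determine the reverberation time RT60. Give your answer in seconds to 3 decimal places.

0.391 seconds

Equivalent absorption area: A = 11.1*0.26 + 218.7*0.64 + 19.4*0.01 + 218.7*0.09 + 185*0.92 + 3.5*0.13 = 333.386 m^2.
V = 14.2·15.4·3.7 = 809.116 m³.
T = 0.161 V/A = 0.161·809.116/333.386 = 0.391 s.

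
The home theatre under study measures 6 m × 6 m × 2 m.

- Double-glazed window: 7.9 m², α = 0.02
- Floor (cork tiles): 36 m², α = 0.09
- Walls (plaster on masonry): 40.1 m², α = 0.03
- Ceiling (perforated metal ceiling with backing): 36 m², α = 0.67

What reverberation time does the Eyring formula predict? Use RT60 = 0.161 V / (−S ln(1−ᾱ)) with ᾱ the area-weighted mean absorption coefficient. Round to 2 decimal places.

0.35 sec

S = Σ Sᵢ = 120.0 m².
Σ(Sᵢαᵢ) = 7.9·0.02 + 36·0.09 + 40.1·0.03 + 36·0.67 = 28.721.
Mean coefficient ᾱ = A/S = 0.2393.
Eyring denominator: −S ln(1−ᾱ) = 32.822.
V = 6 × 6 × 2 = 72 m³.
T = 0.161·V/[−S·ln(1−ᾱ)] = 0.161·72/32.822 = 0.35 s.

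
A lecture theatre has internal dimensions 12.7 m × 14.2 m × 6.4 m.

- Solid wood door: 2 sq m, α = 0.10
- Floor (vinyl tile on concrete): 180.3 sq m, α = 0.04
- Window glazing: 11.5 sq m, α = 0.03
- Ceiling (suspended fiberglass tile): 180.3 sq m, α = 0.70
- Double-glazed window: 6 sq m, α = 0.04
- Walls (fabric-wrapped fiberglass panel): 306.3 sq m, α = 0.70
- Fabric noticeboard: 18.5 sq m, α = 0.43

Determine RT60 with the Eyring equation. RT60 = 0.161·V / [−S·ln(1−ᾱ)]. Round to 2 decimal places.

Total surface area S = 2 + 180.3 + 11.5 + 180.3 + 6 + 306.3 + 18.5 = 704.9 sq m.
Σ(Sᵢαᵢ) = 2×0.10 + 180.3×0.04 + 11.5×0.03 + 180.3×0.70 + 6×0.04 + 306.3×0.70 + 18.5×0.43 = 356.572.
Mean coefficient ᾱ = A/S = 0.5058.
−S·ln(1−ᾱ) = −704.9 × ln(1 − 0.5058) = 496.824.
V = 12.7 × 14.2 × 6.4 = 1154.176 m³.
T = 0.161·V/[−S·ln(1−ᾱ)] = 0.161·1154.176/496.824 = 0.37 s.

0.37 s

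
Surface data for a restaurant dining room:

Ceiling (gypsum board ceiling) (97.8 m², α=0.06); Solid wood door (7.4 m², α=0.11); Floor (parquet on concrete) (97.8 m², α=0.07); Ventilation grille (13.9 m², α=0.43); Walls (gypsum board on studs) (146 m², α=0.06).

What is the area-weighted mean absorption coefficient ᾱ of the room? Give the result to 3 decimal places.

Total surface area S = 362.9 m².
Weighted sum Σ Sα = 28.265.
ᾱ = A/S = 0.078.

0.078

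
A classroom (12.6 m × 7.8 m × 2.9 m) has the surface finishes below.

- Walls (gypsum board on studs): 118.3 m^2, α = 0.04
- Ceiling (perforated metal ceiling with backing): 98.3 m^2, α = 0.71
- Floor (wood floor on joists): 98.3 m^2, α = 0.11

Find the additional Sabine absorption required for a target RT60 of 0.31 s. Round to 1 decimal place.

62.7 sabins

Equivalent absorption area: A₁ = 118.3×0.04 + 98.3×0.71 + 98.3×0.11 = 85.338 m^2.
Target A₂ = 0.161·285.012/0.31 = 148.022 sabins (V = 285.012 m³).
Shortfall: 148.022 − 85.338 = 62.7 sabins.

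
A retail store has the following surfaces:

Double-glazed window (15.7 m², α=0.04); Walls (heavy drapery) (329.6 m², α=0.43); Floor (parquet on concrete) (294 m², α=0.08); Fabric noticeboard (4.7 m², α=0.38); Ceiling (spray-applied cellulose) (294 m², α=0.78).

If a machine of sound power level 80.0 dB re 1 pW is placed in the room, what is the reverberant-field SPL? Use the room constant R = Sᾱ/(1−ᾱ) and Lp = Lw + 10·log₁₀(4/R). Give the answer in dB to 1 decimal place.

57.6 dB

Σ(Sᵢαᵢ) = 15.7×0.04 + 329.6×0.43 + 294×0.08 + 4.7×0.38 + 294×0.78 = 396.982; total area S = 938.0 m².
ᾱ = 0.4232, so room constant R = A/(1−ᾱ) = 688.249 m².
Lp = Lw + 10 log₁₀(4/R) = 80.0 -22.36 = 57.6 dB.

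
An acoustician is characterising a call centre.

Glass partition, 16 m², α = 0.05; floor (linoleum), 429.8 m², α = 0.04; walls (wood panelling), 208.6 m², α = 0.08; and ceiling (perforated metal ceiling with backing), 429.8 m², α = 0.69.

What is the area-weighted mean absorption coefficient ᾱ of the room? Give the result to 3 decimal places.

0.306

S = Σ Sᵢ = 16 + 429.8 + 208.6 + 429.8 = 1084.2 m².
Σ(Sᵢαᵢ) = 16·0.05 + 429.8·0.04 + 208.6·0.08 + 429.8·0.69 = 331.242.
ᾱ = 331.242 / 1084.2 = 0.306.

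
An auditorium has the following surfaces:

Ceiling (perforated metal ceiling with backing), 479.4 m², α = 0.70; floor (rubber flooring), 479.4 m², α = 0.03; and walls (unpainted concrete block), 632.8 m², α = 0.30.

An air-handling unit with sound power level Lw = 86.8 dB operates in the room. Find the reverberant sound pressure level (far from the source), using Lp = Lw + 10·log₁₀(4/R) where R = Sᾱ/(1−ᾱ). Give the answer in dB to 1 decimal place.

A = 539.802 sabins; S = 1591.6 m².
ᾱ = 0.3392, so room constant R = A/(1−ᾱ) = 816.892 m².
Lp = 86.8 + 10·log₁₀(4/816.892) = 86.8 + (-23.10) = 63.7 dB.

63.7 dB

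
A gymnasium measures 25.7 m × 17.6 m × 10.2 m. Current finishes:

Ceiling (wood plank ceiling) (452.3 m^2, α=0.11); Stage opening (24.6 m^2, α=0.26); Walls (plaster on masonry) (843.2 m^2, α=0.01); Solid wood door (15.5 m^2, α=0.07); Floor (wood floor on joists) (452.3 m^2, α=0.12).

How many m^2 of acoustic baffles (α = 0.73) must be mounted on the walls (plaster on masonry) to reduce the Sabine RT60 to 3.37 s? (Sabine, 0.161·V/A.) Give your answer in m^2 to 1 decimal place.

A₁ = Σ Sᵢαᵢ = 452.3*0.11 + 24.6*0.26 + 843.2*0.01 + 15.5*0.07 + 452.3*0.12 = 119.942 sabins.
V = 4613.664 m³. Target absorption A₂ = 0.161 × 4613.664 / 3.37 = 220.415 sabins.
Absorption to add: 220.415 − 119.942 = 100.473 sabins.
Net gain per m^2: Δα = 0.73 − 0.01 = 0.72.
Area = ΔA/Δα = 100.473/0.72 = 139.5 m^2.

139.5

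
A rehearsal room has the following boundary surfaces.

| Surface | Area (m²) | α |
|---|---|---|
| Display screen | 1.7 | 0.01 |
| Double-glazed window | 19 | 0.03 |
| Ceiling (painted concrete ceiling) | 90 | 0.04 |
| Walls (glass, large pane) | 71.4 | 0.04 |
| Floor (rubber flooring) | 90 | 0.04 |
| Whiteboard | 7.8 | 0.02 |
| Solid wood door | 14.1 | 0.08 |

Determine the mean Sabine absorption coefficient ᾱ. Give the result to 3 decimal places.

0.041

S = Σ Sᵢ = 1.7 + 19 + 90 + 71.4 + 90 + 7.8 + 14.1 = 294.0 m².
A = 1.7×0.01 + 19×0.03 + 90×0.04 + 71.4×0.04 + 90×0.04 + 7.8×0.02 + 14.1×0.08 = 11.927 sabins.
ᾱ = A/S = 0.041.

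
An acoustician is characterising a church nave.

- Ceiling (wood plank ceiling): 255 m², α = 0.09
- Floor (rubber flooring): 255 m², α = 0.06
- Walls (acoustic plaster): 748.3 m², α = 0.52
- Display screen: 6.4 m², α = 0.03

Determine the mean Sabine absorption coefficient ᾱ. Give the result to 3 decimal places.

S = Σ Sᵢ = 255 + 255 + 748.3 + 6.4 = 1264.7 m².
Σ(Sᵢαᵢ) = 255·0.09 + 255·0.06 + 748.3·0.52 + 6.4·0.03 = 427.558.
ᾱ = 427.558 / 1264.7 = 0.338.

0.338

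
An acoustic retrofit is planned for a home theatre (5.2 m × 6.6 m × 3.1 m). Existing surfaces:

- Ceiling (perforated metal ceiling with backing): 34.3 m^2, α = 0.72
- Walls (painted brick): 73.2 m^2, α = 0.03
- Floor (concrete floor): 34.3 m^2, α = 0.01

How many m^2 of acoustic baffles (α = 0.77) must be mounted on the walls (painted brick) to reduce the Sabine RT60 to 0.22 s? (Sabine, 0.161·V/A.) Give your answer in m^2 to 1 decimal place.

Summing Sᵢαᵢ: 24.696 + 2.196 + 0.343 → A₁ = 27.235 sabins.
Required A₂ = 0.161·106.392/0.22 = 77.860 sabins.
Absorption to add: 77.860 − 27.235 = 50.625 sabins.
Each m^2 of panel replacing the walls (painted brick) adds (0.77 − 0.03) = 0.74 sabins.
Panel area = 50.625 / 0.74 = 68.4 m^2.

68.4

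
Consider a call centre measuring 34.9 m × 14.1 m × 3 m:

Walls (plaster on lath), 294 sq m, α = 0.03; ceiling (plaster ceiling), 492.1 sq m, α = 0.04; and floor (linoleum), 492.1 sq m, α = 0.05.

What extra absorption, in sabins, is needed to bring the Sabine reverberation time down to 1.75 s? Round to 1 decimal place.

A₁ = Σ Sᵢαᵢ = 294·0.03 + 492.1·0.04 + 492.1·0.05 = 53.109 sabins.
V = 1476.27 m³. Required absorption A₂ = 0.161 × 1476.27 / 1.75 = 135.817 sabins.
Additional absorption ΔA = 135.817 − 53.109 = 82.7 sabins.

82.7 sabins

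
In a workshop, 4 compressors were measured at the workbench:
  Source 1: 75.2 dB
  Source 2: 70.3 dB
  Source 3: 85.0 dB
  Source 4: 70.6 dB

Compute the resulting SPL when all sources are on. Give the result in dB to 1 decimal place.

85.7 dB

Sum in the linear (power) domain: Σ 10^(Lᵢ/10) = 10^(75.2/10) + 10^(70.3/10) + 10^(85.0/10) + 10^(70.6/10) = 3.715e+08.
Back to dB: 10·log₁₀ Σ = 85.7 dB.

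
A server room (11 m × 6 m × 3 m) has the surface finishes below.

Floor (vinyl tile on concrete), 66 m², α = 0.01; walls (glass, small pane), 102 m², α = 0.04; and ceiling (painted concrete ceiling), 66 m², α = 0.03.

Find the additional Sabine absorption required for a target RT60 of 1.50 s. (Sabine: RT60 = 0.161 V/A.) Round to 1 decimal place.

14.5 sabins

A₁ = Σ Sᵢαᵢ = 66*0.01 + 102*0.04 + 66*0.03 = 6.720 sabins.
For T = 1.50 s, need A₂ = 0.161·V/T = 0.161·198/1.50 = 21.252 sabins.
Additional absorption ΔA = 21.252 − 6.720 = 14.5 sabins.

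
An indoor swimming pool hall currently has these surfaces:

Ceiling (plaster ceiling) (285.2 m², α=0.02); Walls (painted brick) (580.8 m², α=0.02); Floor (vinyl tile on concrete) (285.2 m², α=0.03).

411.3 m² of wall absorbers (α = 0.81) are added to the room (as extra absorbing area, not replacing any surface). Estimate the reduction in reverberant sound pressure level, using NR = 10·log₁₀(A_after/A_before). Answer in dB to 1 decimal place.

A_before = Σ Sᵢαᵢ = 285.2*0.02 + 580.8*0.02 + 285.2*0.03 = 25.876 sabins.
Treatment contributes 411.3·0.81 = 333.153 sabins.
A_after = 25.876 + 333.153 = 359.029 sabins.
NR = 10·log₁₀(359.029/25.876) = 11.4 dB.

11.4 dB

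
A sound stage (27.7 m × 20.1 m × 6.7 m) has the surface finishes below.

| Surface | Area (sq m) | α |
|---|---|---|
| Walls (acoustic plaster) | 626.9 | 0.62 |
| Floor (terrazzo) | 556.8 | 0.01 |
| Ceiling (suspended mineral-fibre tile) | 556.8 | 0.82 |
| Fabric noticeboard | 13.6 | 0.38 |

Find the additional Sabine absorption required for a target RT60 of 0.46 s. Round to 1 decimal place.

449.6 sabins

A₁ = Σ Sᵢαᵢ = 626.9*0.62 + 556.8*0.01 + 556.8*0.82 + 13.6*0.38 = 855.990 sabins.
V = 3730.359 m³. Required absorption A₂ = 0.161 × 3730.359 / 0.46 = 1305.626 sabins.
ΔA = A₂ − A₁ = 1305.626 − 855.990 = 449.6 sabins.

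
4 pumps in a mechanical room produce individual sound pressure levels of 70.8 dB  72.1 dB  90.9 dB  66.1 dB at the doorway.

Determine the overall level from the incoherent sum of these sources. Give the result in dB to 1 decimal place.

91.0 dB

Converting to relative power and adding: 10^(70.8/10) + 10^(72.1/10) + 10^(90.9/10) + 10^(66.1/10) = 1.263e+09.
Combined level = 10 log₁₀(1.263e+09) = 91.0 dB.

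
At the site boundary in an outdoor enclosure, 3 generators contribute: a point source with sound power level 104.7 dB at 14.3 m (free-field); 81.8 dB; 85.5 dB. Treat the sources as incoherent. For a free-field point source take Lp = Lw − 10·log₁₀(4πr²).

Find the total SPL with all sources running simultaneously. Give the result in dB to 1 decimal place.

87.1 dB

Source at 14.3 m: Lp = 104.7 − 10·log₁₀(4π·14.3²) = 104.7 − 10·log₁₀(2569.697) = 70.6 dB.
Σ 10^(Lᵢ/10) = 5.177e+08.
Combined level = 10 log₁₀(5.177e+08) = 87.1 dB.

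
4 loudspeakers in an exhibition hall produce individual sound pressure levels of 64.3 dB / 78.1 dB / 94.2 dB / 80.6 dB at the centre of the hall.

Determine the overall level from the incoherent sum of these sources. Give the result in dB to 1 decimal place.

Converting to relative power and adding: 10^(64.3/10) + 10^(78.1/10) + 10^(94.2/10) + 10^(80.6/10) = 2.812e+09.
Combined level = 10 log₁₀(2.812e+09) = 94.5 dB.

94.5 dB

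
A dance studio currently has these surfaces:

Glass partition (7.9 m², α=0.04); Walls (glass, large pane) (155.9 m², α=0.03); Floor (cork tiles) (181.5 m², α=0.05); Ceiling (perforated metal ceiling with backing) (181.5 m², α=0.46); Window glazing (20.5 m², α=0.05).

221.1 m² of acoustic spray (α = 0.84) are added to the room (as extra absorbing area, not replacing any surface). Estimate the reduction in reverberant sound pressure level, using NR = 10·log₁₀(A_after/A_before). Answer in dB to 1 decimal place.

Summing Sᵢαᵢ: 0.316 + 4.677 + 9.075 + 83.490 + 1.025 → A_before = 98.583 sabins.
Added absorption = 221.1 × 0.84 = 185.724 sabins.
A_after = 98.583 + 185.724 = 284.307 sabins.
NR = 10·log₁₀(284.307/98.583) = 4.6 dB.

4.6 dB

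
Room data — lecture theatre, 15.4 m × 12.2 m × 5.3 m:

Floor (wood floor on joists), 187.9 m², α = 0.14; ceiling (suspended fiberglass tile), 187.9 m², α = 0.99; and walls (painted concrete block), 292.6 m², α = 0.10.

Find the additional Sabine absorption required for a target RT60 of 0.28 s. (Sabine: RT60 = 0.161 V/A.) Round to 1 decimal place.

Equivalent absorption area: A₁ = 187.9×0.14 + 187.9×0.99 + 292.6×0.10 = 241.587 m².
Target A₂ = 0.161·995.764/0.28 = 572.564 sabins (V = 995.764 m³).
Shortfall: 572.564 − 241.587 = 331.0 sabins.

331.0 sabins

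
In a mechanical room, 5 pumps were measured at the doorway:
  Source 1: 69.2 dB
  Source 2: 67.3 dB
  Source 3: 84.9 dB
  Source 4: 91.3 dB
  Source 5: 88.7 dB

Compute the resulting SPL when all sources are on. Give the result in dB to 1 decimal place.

93.8 dB

Converting to relative power and adding: 10^(69.2/10) + 10^(67.3/10) + 10^(84.9/10) + 10^(91.3/10) + 10^(88.7/10) = 2.413e+09.
L_total = 10·log₁₀(2.413e+09) = 93.8 dB.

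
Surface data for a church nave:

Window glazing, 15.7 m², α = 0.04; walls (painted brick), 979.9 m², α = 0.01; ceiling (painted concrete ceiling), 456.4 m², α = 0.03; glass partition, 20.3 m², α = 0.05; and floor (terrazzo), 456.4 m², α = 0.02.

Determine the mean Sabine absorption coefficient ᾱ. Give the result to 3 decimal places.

0.018

S = Σ Sᵢ = 15.7 + 979.9 + 456.4 + 20.3 + 456.4 = 1928.7 m².
Σ(Sᵢαᵢ) = 15.7×0.04 + 979.9×0.01 + 456.4×0.03 + 20.3×0.05 + 456.4×0.02 = 34.262.
ᾱ = 34.262 / 1928.7 = 0.018.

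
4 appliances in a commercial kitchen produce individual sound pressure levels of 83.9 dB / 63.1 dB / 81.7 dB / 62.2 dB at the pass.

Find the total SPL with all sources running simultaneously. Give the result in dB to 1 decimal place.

86.0 dB

Converting to relative power and adding: 10^(83.9/10) + 10^(63.1/10) + 10^(81.7/10) + 10^(62.2/10) = 3.971e+08.
L_total = 10·log₁₀(3.971e+08) = 86.0 dB.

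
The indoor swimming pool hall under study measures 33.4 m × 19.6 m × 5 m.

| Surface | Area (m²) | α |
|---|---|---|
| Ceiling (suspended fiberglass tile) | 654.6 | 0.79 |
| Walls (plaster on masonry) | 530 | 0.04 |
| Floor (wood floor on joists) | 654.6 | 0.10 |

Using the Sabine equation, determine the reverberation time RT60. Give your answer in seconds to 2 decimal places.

0.87 s

A = Σ Sᵢαᵢ = 654.6×0.79 + 530×0.04 + 654.6×0.10 = 603.794 sabins.
V = 33.4·19.6·5 = 3273.2 m³.
T = 0.161 V/A = 0.161·3273.2/603.794 = 0.87 s.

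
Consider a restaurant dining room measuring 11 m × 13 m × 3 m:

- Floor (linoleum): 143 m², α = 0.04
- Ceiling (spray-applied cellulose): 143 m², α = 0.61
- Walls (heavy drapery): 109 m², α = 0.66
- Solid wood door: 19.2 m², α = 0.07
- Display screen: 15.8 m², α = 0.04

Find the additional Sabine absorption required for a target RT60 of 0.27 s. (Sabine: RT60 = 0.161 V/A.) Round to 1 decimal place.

Summing Sᵢαᵢ: 5.720 + 87.230 + 71.940 + 1.344 + 0.632 → A₁ = 166.866 sabins.
For T = 0.27 s, need A₂ = 0.161·V/T = 0.161·429/0.27 = 255.811 sabins.
Shortfall: 255.811 − 166.866 = 88.9 sabins.

88.9 sabins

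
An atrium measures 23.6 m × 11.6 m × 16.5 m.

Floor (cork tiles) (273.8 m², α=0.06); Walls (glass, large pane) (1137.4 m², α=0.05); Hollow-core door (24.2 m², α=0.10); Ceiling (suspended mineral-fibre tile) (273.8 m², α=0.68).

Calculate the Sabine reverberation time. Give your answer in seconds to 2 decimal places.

A = Σ Sᵢαᵢ = 273.8·0.06 + 1137.4·0.05 + 24.2·0.10 + 273.8·0.68 = 261.902 sabins.
Room volume: 4517.04 m³.
Sabine: RT60 = 0.161 × 4517.04 / 261.902 = 2.78 s.

2.78 sec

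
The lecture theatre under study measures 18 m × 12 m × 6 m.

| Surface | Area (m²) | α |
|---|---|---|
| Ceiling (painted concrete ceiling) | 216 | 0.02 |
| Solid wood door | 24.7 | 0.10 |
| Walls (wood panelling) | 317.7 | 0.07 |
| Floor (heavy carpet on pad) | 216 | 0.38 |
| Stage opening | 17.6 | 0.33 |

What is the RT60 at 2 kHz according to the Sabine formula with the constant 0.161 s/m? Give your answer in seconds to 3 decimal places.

1.785 s

Summing Sᵢαᵢ: 4.320 + 2.470 + 22.239 + 82.080 + 5.808 → A = 116.917 sabins.
V = 18·12·6 = 1296 m³.
RT60 = 0.161 · V / A = 0.161 × 1296 / 116.917 = 1.785 s.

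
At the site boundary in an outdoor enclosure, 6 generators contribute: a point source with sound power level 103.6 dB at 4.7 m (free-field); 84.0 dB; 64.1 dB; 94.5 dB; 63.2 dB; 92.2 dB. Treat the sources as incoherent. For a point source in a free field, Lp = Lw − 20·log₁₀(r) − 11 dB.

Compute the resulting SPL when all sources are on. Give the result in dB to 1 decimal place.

96.8 dB

Source at 4.7 m: Lp = 103.6 − 20·log₁₀(4.7) − 11 = 79.2 dB.
Converting to relative power and adding: 10^(79.2/10) + 10^(84.0/10) + 10^(64.1/10) + 10^(94.5/10) + 10^(63.2/10) + 10^(92.2/10) = 4.817e+09.
Combined level = 10 log₁₀(4.817e+09) = 96.8 dB.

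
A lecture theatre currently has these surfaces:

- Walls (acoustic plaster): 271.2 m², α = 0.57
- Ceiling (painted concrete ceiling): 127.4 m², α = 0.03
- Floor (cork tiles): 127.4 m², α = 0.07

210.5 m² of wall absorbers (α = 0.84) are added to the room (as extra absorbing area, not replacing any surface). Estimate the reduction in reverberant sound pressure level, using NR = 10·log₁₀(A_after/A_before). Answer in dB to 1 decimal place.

3.1 dB

Summing Sᵢαᵢ: 154.584 + 3.822 + 8.918 → A_before = 167.324 sabins.
Added absorption = 210.5 × 0.84 = 176.820 sabins.
New total A_after = 344.144 sabins.
NR = 10·log₁₀(344.144/167.324) = 3.1 dB.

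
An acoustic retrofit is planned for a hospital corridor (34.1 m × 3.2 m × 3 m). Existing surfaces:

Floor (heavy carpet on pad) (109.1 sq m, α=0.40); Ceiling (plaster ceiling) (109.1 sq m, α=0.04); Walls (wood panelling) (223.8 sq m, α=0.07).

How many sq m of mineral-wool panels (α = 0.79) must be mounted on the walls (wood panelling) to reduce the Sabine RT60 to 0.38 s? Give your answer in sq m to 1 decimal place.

104.2

Total absorption A₁ = 109.1×0.40 + 109.1×0.04 + 223.8×0.07
  = 43.640 + 4.364 + 15.666 = 63.670 sq m sabins.
Required A₂ = 0.161·327.36/0.38 = 138.697 sabins.
Absorption to add: 138.697 − 63.670 = 75.027 sabins.
Each sq m of panel replacing the walls (wood panelling) adds (0.79 − 0.07) = 0.72 sabins.
Panel area = 75.027 / 0.72 = 104.2 sq m.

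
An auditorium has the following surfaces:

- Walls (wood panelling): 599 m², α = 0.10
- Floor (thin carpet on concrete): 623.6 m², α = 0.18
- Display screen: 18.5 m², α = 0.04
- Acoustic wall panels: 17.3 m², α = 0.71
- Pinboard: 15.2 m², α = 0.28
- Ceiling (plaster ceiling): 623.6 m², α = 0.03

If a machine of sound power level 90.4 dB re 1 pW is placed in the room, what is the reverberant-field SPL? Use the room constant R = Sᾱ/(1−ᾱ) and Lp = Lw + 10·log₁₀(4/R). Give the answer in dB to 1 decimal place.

72.7 dB

A = 208.135 sabins; S = 1897.2 m².
ᾱ = 208.135/1897.2 = 0.1097; R = Sᾱ/(1−ᾱ) = 208.135/(1−0.1097) = 233.781 m².
Lp = 90.4 + 10·log₁₀(4/233.781) = 90.4 + (-17.67) = 72.7 dB.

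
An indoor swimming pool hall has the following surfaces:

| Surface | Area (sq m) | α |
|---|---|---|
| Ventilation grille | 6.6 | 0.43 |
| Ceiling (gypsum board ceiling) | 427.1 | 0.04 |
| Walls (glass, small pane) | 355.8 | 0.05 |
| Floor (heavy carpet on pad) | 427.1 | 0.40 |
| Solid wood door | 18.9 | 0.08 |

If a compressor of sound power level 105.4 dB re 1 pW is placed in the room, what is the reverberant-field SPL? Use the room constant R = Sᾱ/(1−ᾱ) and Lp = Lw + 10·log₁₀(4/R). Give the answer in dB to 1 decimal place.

87.4 dB

Σ(Sᵢαᵢ) = 6.6·0.43 + 427.1·0.04 + 355.8·0.05 + 427.1·0.40 + 18.9·0.08 = 210.064; total area S = 1235.5 sq m.
ᾱ = 0.1700, so room constant R = A/(1−ᾱ) = 253.089 sq m.
Lp = Lw + 10 log₁₀(4/R) = 105.4 -18.01 = 87.4 dB.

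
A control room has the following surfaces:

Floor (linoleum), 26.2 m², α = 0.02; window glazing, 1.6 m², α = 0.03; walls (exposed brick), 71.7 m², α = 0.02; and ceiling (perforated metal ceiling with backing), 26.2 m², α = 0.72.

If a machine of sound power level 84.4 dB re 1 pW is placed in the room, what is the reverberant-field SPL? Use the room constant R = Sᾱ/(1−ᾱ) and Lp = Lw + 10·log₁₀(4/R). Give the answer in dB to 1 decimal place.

A = 20.870 sabins; S = 125.7 m².
ᾱ = 0.1660, so room constant R = A/(1−ᾱ) = 25.024 m².
Lp = Lw + 10 log₁₀(4/R) = 84.4 -7.96 = 76.4 dB.

76.4 dB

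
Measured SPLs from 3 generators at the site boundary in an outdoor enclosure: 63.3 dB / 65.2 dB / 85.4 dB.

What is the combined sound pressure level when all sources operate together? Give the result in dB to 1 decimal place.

85.5 dB

Σ 10^(Lᵢ/10) = 3.522e+08.
Combined level = 10 log₁₀(3.522e+08) = 85.5 dB.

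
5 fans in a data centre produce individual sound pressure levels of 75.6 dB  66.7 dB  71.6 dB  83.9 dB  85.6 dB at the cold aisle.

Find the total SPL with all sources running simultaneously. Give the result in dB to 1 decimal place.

Sum in the linear (power) domain: Σ 10^(Lᵢ/10) = 10^(75.6/10) + 10^(66.7/10) + 10^(71.6/10) + 10^(83.9/10) + 10^(85.6/10) = 6.64e+08.
Combined level = 10 log₁₀(6.64e+08) = 88.2 dB.

88.2 dB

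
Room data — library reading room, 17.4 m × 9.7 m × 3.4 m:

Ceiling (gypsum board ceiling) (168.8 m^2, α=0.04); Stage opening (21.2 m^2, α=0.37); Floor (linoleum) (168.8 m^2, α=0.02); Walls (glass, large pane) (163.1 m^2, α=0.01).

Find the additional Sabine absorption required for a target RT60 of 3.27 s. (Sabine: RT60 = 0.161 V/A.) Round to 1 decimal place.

Summing Sᵢαᵢ: 6.752 + 7.844 + 3.376 + 1.631 → A₁ = 19.603 sabins.
Target A₂ = 0.161·573.852/3.27 = 28.254 sabins (V = 573.852 m³).
Additional absorption ΔA = 28.254 − 19.603 = 8.7 sabins.

8.7 sabins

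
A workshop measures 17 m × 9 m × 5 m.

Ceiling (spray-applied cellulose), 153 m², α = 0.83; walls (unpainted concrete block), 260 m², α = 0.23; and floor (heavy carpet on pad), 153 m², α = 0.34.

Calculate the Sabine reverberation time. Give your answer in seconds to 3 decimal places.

0.516 s

Equivalent absorption area: A = 153·0.83 + 260·0.23 + 153·0.34 = 238.810 m².
Room volume: 765 m³.
Sabine: RT60 = 0.161 × 765 / 238.810 = 0.516 s.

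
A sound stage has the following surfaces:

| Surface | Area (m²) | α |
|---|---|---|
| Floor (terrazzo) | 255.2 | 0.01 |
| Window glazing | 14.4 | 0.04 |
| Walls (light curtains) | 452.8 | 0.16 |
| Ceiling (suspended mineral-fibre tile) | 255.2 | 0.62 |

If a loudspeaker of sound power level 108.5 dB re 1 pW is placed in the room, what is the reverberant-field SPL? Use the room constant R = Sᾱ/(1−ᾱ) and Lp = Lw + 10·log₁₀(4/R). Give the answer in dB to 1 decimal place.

Σ(Sᵢαᵢ) = 255.2·0.01 + 14.4·0.04 + 452.8·0.16 + 255.2·0.62 = 233.800; total area S = 977.6 m².
ᾱ = 233.800/977.6 = 0.2392; R = Sᾱ/(1−ᾱ) = 233.800/(1−0.2392) = 307.308 m².
Lp = Lw + 10 log₁₀(4/R) = 108.5 -18.86 = 89.6 dB.

89.6 dB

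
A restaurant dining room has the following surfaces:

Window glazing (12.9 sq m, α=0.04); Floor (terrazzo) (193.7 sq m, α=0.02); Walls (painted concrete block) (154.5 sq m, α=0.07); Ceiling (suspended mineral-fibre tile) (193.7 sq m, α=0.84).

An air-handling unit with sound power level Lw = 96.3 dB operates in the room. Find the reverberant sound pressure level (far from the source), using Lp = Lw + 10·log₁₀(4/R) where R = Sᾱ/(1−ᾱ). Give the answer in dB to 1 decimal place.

78.1 dB

A = 177.913 sabins; S = 554.8 sq m.
ᾱ = 177.913/554.8 = 0.3207; R = Sᾱ/(1−ᾱ) = 177.913/(1−0.3207) = 261.906 sq m.
Lp = Lw + 10 log₁₀(4/R) = 96.3 -18.16 = 78.1 dB.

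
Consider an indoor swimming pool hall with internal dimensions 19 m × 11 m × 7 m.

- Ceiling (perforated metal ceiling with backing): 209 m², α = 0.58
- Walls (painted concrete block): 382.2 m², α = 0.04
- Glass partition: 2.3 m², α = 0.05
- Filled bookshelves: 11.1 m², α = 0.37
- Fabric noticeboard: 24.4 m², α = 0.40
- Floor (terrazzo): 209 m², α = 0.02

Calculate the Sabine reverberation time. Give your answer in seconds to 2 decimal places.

1.52 seconds

Total absorption A = 209·0.58 + 382.2·0.04 + 2.3·0.05 + 11.1·0.37 + 24.4·0.40 + 209·0.02
  = 121.220 + 15.288 + 0.115 + 4.107 + 9.760 + 4.180 = 154.670 m² sabins.
V = 19·11·7 = 1463 m³.
RT60 = 0.161 · V / A = 0.161 × 1463 / 154.670 = 1.52 s.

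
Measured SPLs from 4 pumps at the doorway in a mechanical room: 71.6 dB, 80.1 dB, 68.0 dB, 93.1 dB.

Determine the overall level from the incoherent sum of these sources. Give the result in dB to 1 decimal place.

93.4 dB

Sum in the linear (power) domain: Σ 10^(Lᵢ/10) = 10^(71.6/10) + 10^(80.1/10) + 10^(68.0/10) + 10^(93.1/10) = 2.165e+09.
L_total = 10·log₁₀(2.165e+09) = 93.4 dB.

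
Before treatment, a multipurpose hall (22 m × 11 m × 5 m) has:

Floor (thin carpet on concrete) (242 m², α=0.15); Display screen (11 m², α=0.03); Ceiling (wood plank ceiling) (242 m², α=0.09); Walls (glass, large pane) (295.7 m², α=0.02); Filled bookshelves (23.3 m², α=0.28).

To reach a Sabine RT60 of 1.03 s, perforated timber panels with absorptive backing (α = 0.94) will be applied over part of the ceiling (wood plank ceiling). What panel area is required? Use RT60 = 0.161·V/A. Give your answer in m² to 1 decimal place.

Total absorption A₁ = 242*0.15 + 11*0.03 + 242*0.09 + 295.7*0.02 + 23.3*0.28
  = 36.300 + 0.330 + 21.780 + 5.914 + 6.524 = 70.848 m² sabins.
Required A₂ = 0.161·1210/1.03 = 189.136 sabins.
Absorption to add: 189.136 − 70.848 = 118.288 sabins.
Net gain per m²: Δα = 0.94 − 0.09 = 0.85.
Area = ΔA/Δα = 118.288/0.85 = 139.2 m².

139.2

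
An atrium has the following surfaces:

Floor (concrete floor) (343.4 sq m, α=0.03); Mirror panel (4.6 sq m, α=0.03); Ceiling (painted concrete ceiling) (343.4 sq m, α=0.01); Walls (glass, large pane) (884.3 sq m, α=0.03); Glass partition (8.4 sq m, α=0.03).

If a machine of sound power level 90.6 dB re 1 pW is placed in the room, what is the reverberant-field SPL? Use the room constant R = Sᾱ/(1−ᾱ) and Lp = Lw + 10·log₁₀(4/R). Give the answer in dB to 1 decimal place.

A = 40.655 sabins; S = 1584.1 sq m.
ᾱ = 0.0257, so room constant R = A/(1−ᾱ) = 41.727 sq m.
Lp = 90.6 + 10·log₁₀(4/41.727) = 90.6 + (-10.18) = 80.4 dB.

80.4 dB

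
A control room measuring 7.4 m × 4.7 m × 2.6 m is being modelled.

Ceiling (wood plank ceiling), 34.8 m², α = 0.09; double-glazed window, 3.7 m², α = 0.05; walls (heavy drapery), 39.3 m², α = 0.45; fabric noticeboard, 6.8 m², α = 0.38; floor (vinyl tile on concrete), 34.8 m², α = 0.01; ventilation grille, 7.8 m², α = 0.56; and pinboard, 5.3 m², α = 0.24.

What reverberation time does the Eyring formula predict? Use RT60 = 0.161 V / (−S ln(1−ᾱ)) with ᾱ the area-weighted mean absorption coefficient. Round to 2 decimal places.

S = Σ Sᵢ = 132.5 m².
Σ(Sᵢαᵢ) = 34.8×0.09 + 3.7×0.05 + 39.3×0.45 + 6.8×0.38 + 34.8×0.01 + 7.8×0.56 + 5.3×0.24 = 29.574.
Mean coefficient ᾱ = A/S = 0.2232.
−S·ln(1−ᾱ) = −132.5 × ln(1 − 0.2232) = 33.466.
V = 7.4 × 4.7 × 2.6 = 90.428 m³.
T = 0.161·V/[−S·ln(1−ᾱ)] = 0.161·90.428/33.466 = 0.44 s.

0.44 s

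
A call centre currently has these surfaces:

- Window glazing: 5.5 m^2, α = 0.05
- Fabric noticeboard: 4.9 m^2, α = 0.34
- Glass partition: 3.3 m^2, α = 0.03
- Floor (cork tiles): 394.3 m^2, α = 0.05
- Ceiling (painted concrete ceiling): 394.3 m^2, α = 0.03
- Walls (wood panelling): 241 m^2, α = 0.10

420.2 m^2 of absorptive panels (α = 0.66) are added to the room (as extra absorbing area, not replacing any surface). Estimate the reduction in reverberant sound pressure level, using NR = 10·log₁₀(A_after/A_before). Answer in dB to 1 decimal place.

Total absorption A_before = 5.5×0.05 + 4.9×0.34 + 3.3×0.03 + 394.3×0.05 + 394.3×0.03 + 241×0.10
  = 0.275 + 1.666 + 0.099 + 19.715 + 11.829 + 24.100 = 57.684 m^2 sabins.
Added absorption = 420.2 × 0.66 = 277.332 sabins.
A_after = 57.684 + 277.332 = 335.016 sabins.
NR = 10·log₁₀(335.016/57.684) = 7.6 dB.

7.6 dB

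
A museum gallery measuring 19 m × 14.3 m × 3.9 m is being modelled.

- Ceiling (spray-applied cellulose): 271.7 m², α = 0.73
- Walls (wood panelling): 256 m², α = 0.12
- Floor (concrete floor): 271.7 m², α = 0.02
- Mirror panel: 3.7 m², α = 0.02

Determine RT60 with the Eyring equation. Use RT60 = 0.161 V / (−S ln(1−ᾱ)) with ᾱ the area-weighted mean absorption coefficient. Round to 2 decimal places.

0.61 sec

Total surface area S = 271.7 + 256 + 271.7 + 3.7 = 803.1 m².
Absorption A = 271.7×0.73 + 256×0.12 + 271.7×0.02 + 3.7×0.02 = 234.569 sabins.
ᾱ = 234.569 / 803.1 = 0.2921.
−S·ln(1−ᾱ) = −803.1 × ln(1 − 0.2921) = 277.433.
V = 19 × 14.3 × 3.9 = 1059.63 m³.
RT60 = 0.161 × 1059.63 / 277.433 = 0.61 s.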